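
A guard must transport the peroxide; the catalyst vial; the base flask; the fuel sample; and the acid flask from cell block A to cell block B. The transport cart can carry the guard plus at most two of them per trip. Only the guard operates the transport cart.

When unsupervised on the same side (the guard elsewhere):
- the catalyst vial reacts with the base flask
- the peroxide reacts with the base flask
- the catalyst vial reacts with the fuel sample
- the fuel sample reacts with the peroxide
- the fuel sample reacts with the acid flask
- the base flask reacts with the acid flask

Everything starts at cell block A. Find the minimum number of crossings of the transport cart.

7

Counting alone: the guard can take at most 2 across per trip to cell block B, so moving all 5 needs at least 3 loaded trips out, with a return between consecutive ones — at least 5 crossings.
The safety rule pushes this higher. Following every safe sequence of crossings, the most of the 5 that can be at cell block B as the transport cart arrives there on crossing 5 is 4 — never all 5.
So no plan with fewer than 7 crossings exists, and this one achieves 7:
1. Guard goes to cell block B with the base flask and the fuel sample.
2. Guard goes back to cell block A alone.
3. Guard goes to cell block B with the peroxide.
4. Guard goes back to cell block A with the base flask and the fuel sample.
5. Guard goes to cell block B with the acid flask and the catalyst vial.
6. Guard goes back to cell block A alone.
7. Guard goes to cell block B with the base flask and the fuel sample.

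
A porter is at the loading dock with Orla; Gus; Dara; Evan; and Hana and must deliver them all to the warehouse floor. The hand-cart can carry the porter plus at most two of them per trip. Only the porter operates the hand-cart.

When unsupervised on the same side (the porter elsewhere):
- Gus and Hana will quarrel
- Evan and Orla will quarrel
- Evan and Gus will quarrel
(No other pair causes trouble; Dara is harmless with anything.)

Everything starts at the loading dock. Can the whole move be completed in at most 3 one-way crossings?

Counting alone: the porter can take at most 2 across per trip to the warehouse floor, so moving all 5 needs at least 3 loaded trips out, with a return between consecutive ones — at least 5 crossings.
Since 3 < 5, 3 crossings cannot be enough. (The shortest complete plan in fact takes 5:)
1. Porter goes to the warehouse floor with Gus and Orla.
2. Porter goes back to the loading dock alone.
3. Porter goes to the warehouse floor with Dara.
4. Porter goes back to the loading dock alone.
5. Porter goes to the warehouse floor with Evan and Hana.

No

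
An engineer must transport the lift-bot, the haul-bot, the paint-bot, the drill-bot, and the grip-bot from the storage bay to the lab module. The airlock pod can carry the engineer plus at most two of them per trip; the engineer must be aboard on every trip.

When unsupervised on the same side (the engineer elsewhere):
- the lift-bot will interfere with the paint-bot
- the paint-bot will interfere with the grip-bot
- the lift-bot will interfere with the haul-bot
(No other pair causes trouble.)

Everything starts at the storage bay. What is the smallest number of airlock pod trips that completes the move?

Counting alone: the engineer can take at most 2 across per trip to the lab module, so moving all 5 needs at least 3 loaded trips out, with a return between consecutive ones — at least 5 crossings.
The plan below uses exactly 5 crossings, so it is optimal:
1. Engineer goes to the lab module with the lift-bot and the paint-bot.  [the storage bay: the drill-bot, the grip-bot, the haul-bot | the lab module: the lift-bot, the paint-bot]
2. Engineer goes back to the storage bay with the lift-bot.  [the storage bay: the drill-bot, the grip-bot, the haul-bot, the lift-bot | the lab module: the paint-bot]
3. Engineer goes to the lab module with the drill-bot and the haul-bot.  [the storage bay: the grip-bot, the lift-bot | the lab module: the drill-bot, the haul-bot, the paint-bot]
4. Engineer goes back to the storage bay alone.  [the storage bay: the grip-bot, the lift-bot | the lab module: the drill-bot, the haul-bot, the paint-bot]
5. Engineer goes to the lab module with the grip-bot and the lift-bot.  [the storage bay: — | the lab module: the drill-bot, the grip-bot, the haul-bot, the lift-bot, the paint-bot]

5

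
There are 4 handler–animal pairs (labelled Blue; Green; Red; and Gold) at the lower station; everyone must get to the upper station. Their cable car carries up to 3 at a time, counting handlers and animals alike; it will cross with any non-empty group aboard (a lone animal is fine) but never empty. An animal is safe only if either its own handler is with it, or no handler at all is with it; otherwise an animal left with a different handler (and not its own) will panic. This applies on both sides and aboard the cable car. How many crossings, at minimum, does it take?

9

Counting alone: each trip to the upper station takes at most 3 across and each return brings at least 1 back, so after t trips out (and t−1 returns) at most 3t − (t−1) of the 8 are across; that first reaches 8 at t = 4, so at least 7 crossings are needed.
The safety rule pushes this higher. Following every safe sequence of crossings, the most of the 8 that can be at the upper station as the cable car arrives there on crossing 7 is 7 — never all 8.
So no plan with fewer than 9 crossings exists, and this one achieves 9:
1. animal Blue and handler Blue cross → the upper station.
2. handler Blue crosses ← the lower station.
3. animal Green, handler Blue, and handler Green cross → the upper station.
4. animal Blue and handler Blue cross ← the lower station.
5. handler Blue, handler Gold, and handler Red cross → the upper station.
6. animal Green crosses ← the lower station.
7. animal Blue and animal Green cross → the upper station.
8. animal Blue crosses ← the lower station.
9. animal Blue, animal Gold, and animal Red cross → the upper station.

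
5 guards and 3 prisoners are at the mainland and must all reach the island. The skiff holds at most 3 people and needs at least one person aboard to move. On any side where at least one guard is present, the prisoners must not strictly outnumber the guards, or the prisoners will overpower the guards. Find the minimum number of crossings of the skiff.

Counting alone: each trip to the island takes at most 3 across and each return brings at least 1 back, so after t trips out (and t−1 returns) at most 3t − (t−1) of the 8 are across; that first reaches 8 at t = 4, so at least 7 crossings are needed.
The plan below uses exactly 7 crossings, so it is optimal:
1. 2 prisoners → the island.  (the mainland: 5G 1P; the island: 0G 2P)
2. 1 prisoner ← the mainland.  (the mainland: 5G 2P; the island: 0G 1P)
3. 2 guards and 1 prisoner → the island.  (the mainland: 3G 1P; the island: 2G 2P)
4. 1 prisoner ← the mainland.  (the mainland: 3G 2P; the island: 2G 1P)
5. 1 guard and 2 prisoners → the island.  (the mainland: 2G 0P; the island: 3G 3P)
6. 1 prisoner ← the mainland.  (the mainland: 2G 1P; the island: 3G 2P)
7. 2 guards and 1 prisoner → the island.  (the mainland: 0G 0P; the island: 5G 3P)

7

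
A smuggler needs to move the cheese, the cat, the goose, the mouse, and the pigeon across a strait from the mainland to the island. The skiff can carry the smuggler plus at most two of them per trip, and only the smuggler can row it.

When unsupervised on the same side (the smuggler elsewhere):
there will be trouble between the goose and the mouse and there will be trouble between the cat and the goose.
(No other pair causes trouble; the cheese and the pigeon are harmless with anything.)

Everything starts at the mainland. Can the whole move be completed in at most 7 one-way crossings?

Yes

Yes — this plan uses 5 crossings (≤ 7):
1. Smuggler goes to the island with the goose.
2. Smuggler goes back to the mainland alone.
3. Smuggler goes to the island with the cheese and the pigeon.
4. Smuggler goes back to the mainland alone.
5. Smuggler goes to the island with the cat and the mouse.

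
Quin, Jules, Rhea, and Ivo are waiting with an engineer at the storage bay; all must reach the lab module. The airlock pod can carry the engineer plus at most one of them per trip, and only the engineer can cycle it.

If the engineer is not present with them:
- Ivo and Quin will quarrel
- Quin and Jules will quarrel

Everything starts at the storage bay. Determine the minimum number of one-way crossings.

9

Counting alone: the engineer can take at most 1 across per trip to the lab module, so moving all 4 needs at least 4 loaded trips out, with a return between consecutive ones — at least 7 crossings.
The safety rule pushes this higher. Following every safe sequence of crossings, the most of the 4 that can be at the lab module as the airlock pod arrives there on crossing 7 is 3 — never all 4.
So no plan with fewer than 9 crossings exists, and this one achieves 9:
1. Engineer goes to the lab module with Quin.  [the storage bay: Ivo, Jules, Rhea | the lab module: Quin]
2. Engineer goes back to the storage bay alone.  [the storage bay: Ivo, Jules, Rhea | the lab module: Quin]
3. Engineer goes to the lab module with Jules.  [the storage bay: Ivo, Rhea | the lab module: Jules, Quin]
4. Engineer goes back to the storage bay with Quin.  [the storage bay: Ivo, Quin, Rhea | the lab module: Jules]
5. Engineer goes to the lab module with Ivo.  [the storage bay: Quin, Rhea | the lab module: Ivo, Jules]
6. Engineer goes back to the storage bay alone.  [the storage bay: Quin, Rhea | the lab module: Ivo, Jules]
7. Engineer goes to the lab module with Rhea.  [the storage bay: Quin | the lab module: Ivo, Jules, Rhea]
8. Engineer goes back to the storage bay alone.  [the storage bay: Quin | the lab module: Ivo, Jules, Rhea]
9. Engineer goes to the lab module with Quin.  [the storage bay: — | the lab module: Ivo, Jules, Quin, Rhea]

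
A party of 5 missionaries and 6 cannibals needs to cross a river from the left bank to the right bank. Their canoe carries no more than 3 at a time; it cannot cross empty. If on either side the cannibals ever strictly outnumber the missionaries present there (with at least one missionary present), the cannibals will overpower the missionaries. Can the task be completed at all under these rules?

No

The cannibals already outnumber the missionaries at the left bank before anyone moves, so the starting position itself is disallowed.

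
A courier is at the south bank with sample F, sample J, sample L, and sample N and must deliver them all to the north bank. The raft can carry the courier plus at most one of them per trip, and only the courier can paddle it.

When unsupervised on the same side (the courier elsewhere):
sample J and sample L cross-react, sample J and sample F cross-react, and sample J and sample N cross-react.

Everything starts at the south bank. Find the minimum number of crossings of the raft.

Following every safe sequence of crossings from the start, the most of the 4 that can be at the north bank as the raft arrives there on crossings 1, 3 is 1, 2 respectively; the best ever achieved is 2 of 4.
From crossing 5 on, no configuration arises that was not already reachable earlier: only 9 distinct safe configurations (who is on which side, and where the raft is) can ever be reached, none of them has everyone across, and every continuation just revisits them. So no valid plan exists.

impossible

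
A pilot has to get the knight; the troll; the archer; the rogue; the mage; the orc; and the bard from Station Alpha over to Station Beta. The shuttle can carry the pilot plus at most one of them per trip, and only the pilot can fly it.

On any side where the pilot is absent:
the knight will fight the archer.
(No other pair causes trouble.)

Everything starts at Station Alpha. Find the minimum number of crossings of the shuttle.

13

Counting alone: the pilot can take at most 1 across per trip to Station Beta, so moving all 7 needs at least 7 loaded trips out, with a return between consecutive ones — at least 13 crossings.
The plan below uses exactly 13 crossings, so it is optimal:
1. Pilot goes to Station Beta with the knight.  [Station Alpha: the archer, the bard, the mage, the orc, the rogue, the troll | Station Beta: the knight]
2. Pilot goes back to Station Alpha alone.  [Station Alpha: the archer, the bard, the mage, the orc, the rogue, the troll | Station Beta: the knight]
3. Pilot goes to Station Beta with the troll.  [Station Alpha: the archer, the bard, the mage, the orc, the rogue | Station Beta: the knight, the troll]
4. Pilot goes back to Station Alpha alone.  [Station Alpha: the archer, the bard, the mage, the orc, the rogue | Station Beta: the knight, the troll]
5. Pilot goes to Station Beta with the rogue.  [Station Alpha: the archer, the bard, the mage, the orc | Station Beta: the knight, the rogue, the troll]
6. Pilot goes back to Station Alpha alone.  [Station Alpha: the archer, the bard, the mage, the orc | Station Beta: the knight, the rogue, the troll]
7. Pilot goes to Station Beta with the mage.  [Station Alpha: the archer, the bard, the orc | Station Beta: the knight, the mage, the rogue, the troll]
8. Pilot goes back to Station Alpha alone.  [Station Alpha: the archer, the bard, the orc | Station Beta: the knight, the mage, the rogue, the troll]
9. Pilot goes to Station Beta with the orc.  [Station Alpha: the archer, the bard | Station Beta: the knight, the mage, the orc, the rogue, the troll]
10. Pilot goes back to Station Alpha alone.  [Station Alpha: the archer, the bard | Station Beta: the knight, the mage, the orc, the rogue, the troll]
11. Pilot goes to Station Beta with the bard.  [Station Alpha: the archer | Station Beta: the bard, the knight, the mage, the orc, the rogue, the troll]
12. Pilot goes back to Station Alpha alone.  [Station Alpha: the archer | Station Beta: the bard, the knight, the mage, the orc, the rogue, the troll]
13. Pilot goes to Station Beta with the archer.  [Station Alpha: — | Station Beta: the archer, the bard, the knight, the mage, the orc, the rogue, the troll]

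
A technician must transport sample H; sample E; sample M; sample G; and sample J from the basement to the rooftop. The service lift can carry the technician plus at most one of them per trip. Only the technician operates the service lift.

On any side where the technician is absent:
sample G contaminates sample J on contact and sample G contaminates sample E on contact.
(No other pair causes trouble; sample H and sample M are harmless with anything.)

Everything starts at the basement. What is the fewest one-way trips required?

11

Counting alone: the technician can take at most 1 across per trip to the rooftop, so moving all 5 needs at least 5 loaded trips out, with a return between consecutive ones — at least 9 crossings.
The safety rule pushes this higher. Following every safe sequence of crossings, the most of the 5 that can be at the rooftop as the service lift arrives there on crossing 9 is 4 — never all 5.
So no plan with fewer than 11 crossings exists, and this one achieves 11:
1. Technician goes to the rooftop with sample G.
2. Technician goes back to the basement alone.
3. Technician goes to the rooftop with sample H.
4. Technician goes back to the basement alone.
5. Technician goes to the rooftop with sample E.
6. Technician goes back to the basement with sample G.
7. Technician goes to the rooftop with sample J.
8. Technician goes back to the basement alone.
9. Technician goes to the rooftop with sample M.
10. Technician goes back to the basement alone.
11. Technician goes to the rooftop with sample G.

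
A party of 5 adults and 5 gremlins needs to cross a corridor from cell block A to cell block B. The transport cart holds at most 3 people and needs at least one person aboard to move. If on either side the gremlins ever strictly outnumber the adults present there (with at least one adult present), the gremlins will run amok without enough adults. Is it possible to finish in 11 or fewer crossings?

Yes — this plan uses 11 crossings (≤ 11):
1. 2 gremlins → cell block B.  (cell block A: 5A 3G; cell block B: 0A 2G)
2. 1 gremlin ← cell block A.  (cell block A: 5A 4G; cell block B: 0A 1G)
3. 3 gremlins → cell block B.  (cell block A: 5A 1G; cell block B: 0A 4G)
4. 1 gremlin ← cell block A.  (cell block A: 5A 2G; cell block B: 0A 3G)
5. 3 adults → cell block B.  (cell block A: 2A 2G; cell block B: 3A 3G)
6. 1 adult and 1 gremlin ← cell block A.  (cell block A: 3A 3G; cell block B: 2A 2G)
7. 3 adults → cell block B.  (cell block A: 0A 3G; cell block B: 5A 2G)
8. 1 gremlin ← cell block A.  (cell block A: 0A 4G; cell block B: 5A 1G)
9. 2 gremlins → cell block B.  (cell block A: 0A 2G; cell block B: 5A 3G)
10. 1 gremlin ← cell block A.  (cell block A: 0A 3G; cell block B: 5A 2G)
11. 3 gremlins → cell block B.  (cell block A: 0A 0G; cell block B: 5A 5G)

Yes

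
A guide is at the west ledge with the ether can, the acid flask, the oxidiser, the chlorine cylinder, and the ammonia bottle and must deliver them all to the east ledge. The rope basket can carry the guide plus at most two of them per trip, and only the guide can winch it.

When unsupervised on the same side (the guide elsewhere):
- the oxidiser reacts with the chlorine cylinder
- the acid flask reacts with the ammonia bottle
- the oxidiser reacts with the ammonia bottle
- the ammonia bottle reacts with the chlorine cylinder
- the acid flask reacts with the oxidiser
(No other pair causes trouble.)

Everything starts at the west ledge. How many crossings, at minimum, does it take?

Counting alone: the guide can take at most 2 across per trip to the east ledge, so moving all 5 needs at least 3 loaded trips out, with a return between consecutive ones — at least 5 crossings.
The safety rule pushes this higher. Following every safe sequence of crossings, the most of the 5 that can be at the east ledge as the rope basket arrives there on crossing 5 is 4 — never all 5.
So no plan with fewer than 7 crossings exists, and this one achieves 7:
1. Guide goes to the east ledge with the ammonia bottle and the oxidiser.
2. Guide goes back to the west ledge with the oxidiser.
3. Guide goes to the east ledge with the ether can and the oxidiser.
4. Guide goes back to the west ledge with the oxidiser.
5. Guide goes to the east ledge with the acid flask and the chlorine cylinder.
6. Guide goes back to the west ledge with the ammonia bottle.
7. Guide goes to the east ledge with the ammonia bottle and the oxidiser.

7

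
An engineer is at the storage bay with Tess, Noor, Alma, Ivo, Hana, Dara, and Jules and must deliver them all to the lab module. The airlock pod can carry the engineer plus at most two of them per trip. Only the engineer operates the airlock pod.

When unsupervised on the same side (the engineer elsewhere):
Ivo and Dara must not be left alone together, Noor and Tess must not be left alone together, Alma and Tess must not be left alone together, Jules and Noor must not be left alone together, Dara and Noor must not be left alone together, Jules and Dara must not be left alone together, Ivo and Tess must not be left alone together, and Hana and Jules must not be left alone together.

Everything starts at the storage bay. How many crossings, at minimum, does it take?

impossible

Whatever the first load, the items left behind include a forbidden pair without the engineer. No opening move is safe, so no plan exists.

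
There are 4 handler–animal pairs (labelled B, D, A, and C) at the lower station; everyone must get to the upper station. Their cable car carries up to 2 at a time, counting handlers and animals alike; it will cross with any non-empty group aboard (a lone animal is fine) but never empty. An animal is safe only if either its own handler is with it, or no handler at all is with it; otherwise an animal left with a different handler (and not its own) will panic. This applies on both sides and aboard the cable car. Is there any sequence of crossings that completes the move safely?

Following every safe sequence of crossings from the start, the most of the 8 that can be at the upper station as the cable car arrives there on crossings 1, 3, 5 is 2, 3, 4 respectively; the best ever achieved is 4 of 8.
From crossing 7 on, no configuration arises that was not already reachable earlier: only 44 distinct safe configurations (who is on which side, and where the cable car is) can ever be reached, none of them has everyone across, and every continuation just revisits them. So no valid plan exists.

No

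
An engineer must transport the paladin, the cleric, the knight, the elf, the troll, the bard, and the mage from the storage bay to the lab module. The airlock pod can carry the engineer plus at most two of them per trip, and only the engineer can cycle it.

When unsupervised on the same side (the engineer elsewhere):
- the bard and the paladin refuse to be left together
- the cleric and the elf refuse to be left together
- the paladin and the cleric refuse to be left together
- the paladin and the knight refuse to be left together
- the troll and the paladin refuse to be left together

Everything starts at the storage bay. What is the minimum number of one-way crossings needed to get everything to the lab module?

Counting alone: the engineer can take at most 2 across per trip to the lab module, so moving all 7 needs at least 4 loaded trips out, with a return between consecutive ones — at least 7 crossings.
The safety rule pushes this higher. Following every safe sequence of crossings, the most of the 7 that can be at the lab module as the airlock pod arrives there on crossing 7 is 6 — never all 7.
So no plan with fewer than 9 crossings exists, and this one achieves 9:
1. Engineer goes to the lab module with the cleric and the paladin.
2. Engineer goes back to the storage bay with the paladin.
3. Engineer goes to the lab module with the knight and the paladin.
4. Engineer goes back to the storage bay with the paladin.
5. Engineer goes to the lab module with the paladin and the troll.
6. Engineer goes back to the storage bay with the paladin.
7. Engineer goes to the lab module with the bard and the mage.
8. Engineer goes back to the storage bay alone.
9. Engineer goes to the lab module with the elf and the paladin.

9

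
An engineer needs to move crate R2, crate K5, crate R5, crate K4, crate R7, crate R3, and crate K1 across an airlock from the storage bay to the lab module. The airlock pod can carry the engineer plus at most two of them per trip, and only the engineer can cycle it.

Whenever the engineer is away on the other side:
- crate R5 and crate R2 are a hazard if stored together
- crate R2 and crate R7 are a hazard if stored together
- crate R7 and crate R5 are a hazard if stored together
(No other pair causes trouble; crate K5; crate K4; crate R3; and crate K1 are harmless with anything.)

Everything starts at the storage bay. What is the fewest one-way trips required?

Counting alone: the engineer can take at most 2 across per trip to the lab module, so moving all 7 needs at least 4 loaded trips out, with a return between consecutive ones — at least 7 crossings.
The safety rule pushes this higher. Following every safe sequence of crossings, the most of the 7 that can be at the lab module as the airlock pod arrives there on crossings 7, 9 is 5, 6 respectively — never all 7.
So no plan with fewer than 11 crossings exists, and this one achieves 11:
1. Engineer goes to the lab module with crate R2 and crate R5.  [the storage bay: crate K1, crate K4, crate K5, crate R3, crate R7 | the lab module: crate R2, crate R5]
2. Engineer goes back to the storage bay with crate R2.  [the storage bay: crate K1, crate K4, crate K5, crate R2, crate R3, crate R7 | the lab module: crate R5]
3. Engineer goes to the lab module with crate K5 and crate R2.  [the storage bay: crate K1, crate K4, crate R3, crate R7 | the lab module: crate K5, crate R2, crate R5]
4. Engineer goes back to the storage bay with crate R2.  [the storage bay: crate K1, crate K4, crate R2, crate R3, crate R7 | the lab module: crate K5, crate R5]
5. Engineer goes to the lab module with crate K4 and crate R2.  [the storage bay: crate K1, crate R3, crate R7 | the lab module: crate K4, crate K5, crate R2, crate R5]
6. Engineer goes back to the storage bay with crate R2.  [the storage bay: crate K1, crate R2, crate R3, crate R7 | the lab module: crate K4, crate K5, crate R5]
7. Engineer goes to the lab module with crate R2 and crate R3.  [the storage bay: crate K1, crate R7 | the lab module: crate K4, crate K5, crate R2, crate R3, crate R5]
8. Engineer goes back to the storage bay with crate R2.  [the storage bay: crate K1, crate R2, crate R7 | the lab module: crate K4, crate K5, crate R3, crate R5]
9. Engineer goes to the lab module with crate K1 and crate R2.  [the storage bay: crate R7 | the lab module: crate K1, crate K4, crate K5, crate R2, crate R3, crate R5]
10. Engineer goes back to the storage bay with crate R2.  [the storage bay: crate R2, crate R7 | the lab module: crate K1, crate K4, crate K5, crate R3, crate R5]
11. Engineer goes to the lab module with crate R2 and crate R7.  [the storage bay: — | the lab module: crate K1, crate K4, crate K5, crate R2, crate R3, crate R5, crate R7]

11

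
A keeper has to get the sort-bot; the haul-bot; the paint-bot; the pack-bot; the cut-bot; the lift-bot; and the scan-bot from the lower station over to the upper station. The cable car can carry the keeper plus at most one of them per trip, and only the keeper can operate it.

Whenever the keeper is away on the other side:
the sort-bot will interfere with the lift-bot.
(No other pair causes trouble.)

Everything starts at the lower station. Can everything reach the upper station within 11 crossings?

Counting alone: the keeper can take at most 1 across per trip to the upper station, so moving all 7 needs at least 7 loaded trips out, with a return between consecutive ones — at least 13 crossings.
Since 11 < 13, 11 crossings cannot be enough. (The shortest complete plan in fact takes 13:)
1. Keeper goes to the upper station with the sort-bot.
2. Keeper goes back to the lower station alone.
3. Keeper goes to the upper station with the haul-bot.
4. Keeper goes back to the lower station alone.
5. Keeper goes to the upper station with the paint-bot.
6. Keeper goes back to the lower station alone.
7. Keeper goes to the upper station with the pack-bot.
8. Keeper goes back to the lower station alone.
9. Keeper goes to the upper station with the cut-bot.
10. Keeper goes back to the lower station alone.
11. Keeper goes to the upper station with the scan-bot.
12. Keeper goes back to the lower station alone.
13. Keeper goes to the upper station with the lift-bot.

No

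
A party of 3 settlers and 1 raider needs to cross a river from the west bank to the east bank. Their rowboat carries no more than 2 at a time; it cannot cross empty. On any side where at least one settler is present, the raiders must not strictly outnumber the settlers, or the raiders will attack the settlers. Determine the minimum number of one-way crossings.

5

Counting alone: each trip to the east bank takes at most 2 across and each return brings at least 1 back, so after t trips out (and t−1 returns) at most 2t − (t−1) of the 4 are across; that first reaches 4 at t = 3, so at least 5 crossings are needed.
The plan below uses exactly 5 crossings, so it is optimal:
1. 1 settler and 1 raider → the east bank.  (the west bank: 2S 0R; the east bank: 1S 1R)
2. 1 raider ← the west bank.  (the west bank: 2S 1R; the east bank: 1S 0R)
3. 1 settler and 1 raider → the east bank.  (the west bank: 1S 0R; the east bank: 2S 1R)
4. 1 raider ← the west bank.  (the west bank: 1S 1R; the east bank: 2S 0R)
5. 1 settler and 1 raider → the east bank.  (the west bank: 0S 0R; the east bank: 3S 1R)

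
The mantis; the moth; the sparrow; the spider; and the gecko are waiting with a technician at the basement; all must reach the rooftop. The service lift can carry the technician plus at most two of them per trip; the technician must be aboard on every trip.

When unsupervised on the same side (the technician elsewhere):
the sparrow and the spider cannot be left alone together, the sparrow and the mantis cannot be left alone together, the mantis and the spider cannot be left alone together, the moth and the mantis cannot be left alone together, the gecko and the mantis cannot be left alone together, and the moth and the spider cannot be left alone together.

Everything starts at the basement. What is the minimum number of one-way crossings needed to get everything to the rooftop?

7

Counting alone: the technician can take at most 2 across per trip to the rooftop, so moving all 5 needs at least 3 loaded trips out, with a return between consecutive ones — at least 5 crossings.
The safety rule pushes this higher. Following every safe sequence of crossings, the most of the 5 that can be at the rooftop as the service lift arrives there on crossing 5 is 4 — never all 5.
So no plan with fewer than 7 crossings exists, and this one achieves 7:
1. Technician goes to the rooftop with the mantis and the spider.
2. Technician goes back to the basement with the mantis.
3. Technician goes to the rooftop with the gecko and the mantis.
4. Technician goes back to the basement with the mantis.
5. Technician goes to the rooftop with the moth and the sparrow.
6. Technician goes back to the basement with the spider.
7. Technician goes to the rooftop with the mantis and the spider.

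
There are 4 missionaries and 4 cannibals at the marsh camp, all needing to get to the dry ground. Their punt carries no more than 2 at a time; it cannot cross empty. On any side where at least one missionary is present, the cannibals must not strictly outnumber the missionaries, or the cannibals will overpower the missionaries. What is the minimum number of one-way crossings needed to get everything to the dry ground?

Following every safe sequence of crossings from the start, the most of the 8 that can be at the dry ground as the punt arrives there on crossings 1, 3, 5 is 2, 3, 4 respectively; the best ever achieved is 4 of 8.
From crossing 7 on, no configuration arises that was not already reachable earlier: only 11 distinct safe configurations (who is on which side, and where the punt is) can ever be reached, none of them has everyone across, and every continuation just revisits them. They are: 0 missionaries + 0 cannibals across (punt back at the start); 0 missionaries + 1 cannibal across (punt there); 0 missionaries + 1 cannibal across (punt back at the start); 0 missionaries + 2 cannibals across (punt there); 0 missionaries + 2 cannibals across (punt back at the start); 0 missionaries + 3 cannibals across (punt there); 0 missionaries + 3 cannibals across (punt back at the start); 0 missionaries + 4 cannibals across (punt there); 1 missionary + 1 cannibal across (punt there); 1 missionary + 1 cannibal across (punt back at the start); 2 missionaries + 2 cannibals across (punt there). So no valid plan exists.

impossible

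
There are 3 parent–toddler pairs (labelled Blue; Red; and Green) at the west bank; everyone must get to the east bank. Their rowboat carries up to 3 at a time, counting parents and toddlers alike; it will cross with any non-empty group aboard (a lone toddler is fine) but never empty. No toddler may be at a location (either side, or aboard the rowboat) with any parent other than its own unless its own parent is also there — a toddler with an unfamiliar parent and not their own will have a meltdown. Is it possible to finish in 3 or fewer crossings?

Counting alone: each trip to the east bank takes at most 3 across and each return brings at least 1 back, so after t trips out (and t−1 returns) at most 3t − (t−1) of the 6 are across; that first reaches 6 at t = 3, so at least 5 crossings are needed.
Since 3 < 5, 3 crossings cannot be enough. (The shortest complete plan in fact takes 5:)
1. parent Blue and toddler Blue cross → the east bank.
2. parent Blue crosses ← the west bank.
3. parent Blue, parent Green, and parent Red cross → the east bank.
4. toddler Blue crosses ← the west bank.
5. toddler Blue, toddler Green, and toddler Red cross → the east bank.

No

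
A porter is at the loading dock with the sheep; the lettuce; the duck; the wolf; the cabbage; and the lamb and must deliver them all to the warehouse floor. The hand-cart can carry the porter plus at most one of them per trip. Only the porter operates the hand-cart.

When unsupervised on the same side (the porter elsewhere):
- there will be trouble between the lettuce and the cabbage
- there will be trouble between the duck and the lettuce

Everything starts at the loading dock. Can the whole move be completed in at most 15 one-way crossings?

Yes — this plan uses 13 crossings (≤ 15):
1. Porter goes to the warehouse floor with the lettuce.  [the loading dock: the cabbage, the duck, the lamb, the sheep, the wolf | the warehouse floor: the lettuce]
2. Porter goes back to the loading dock alone.  [the loading dock: the cabbage, the duck, the lamb, the sheep, the wolf | the warehouse floor: the lettuce]
3. Porter goes to the warehouse floor with the sheep.  [the loading dock: the cabbage, the duck, the lamb, the wolf | the warehouse floor: the lettuce, the sheep]
4. Porter goes back to the loading dock alone.  [the loading dock: the cabbage, the duck, the lamb, the wolf | the warehouse floor: the lettuce, the sheep]
5. Porter goes to the warehouse floor with the duck.  [the loading dock: the cabbage, the lamb, the wolf | the warehouse floor: the duck, the lettuce, the sheep]
6. Porter goes back to the loading dock with the lettuce.  [the loading dock: the cabbage, the lamb, the lettuce, the wolf | the warehouse floor: the duck, the sheep]
7. Porter goes to the warehouse floor with the cabbage.  [the loading dock: the lamb, the lettuce, the wolf | the warehouse floor: the cabbage, the duck, the sheep]
8. Porter goes back to the loading dock alone.  [the loading dock: the lamb, the lettuce, the wolf | the warehouse floor: the cabbage, the duck, the sheep]
9. Porter goes to the warehouse floor with the wolf.  [the loading dock: the lamb, the lettuce | the warehouse floor: the cabbage, the duck, the sheep, the wolf]
10. Porter goes back to the loading dock alone.  [the loading dock: the lamb, the lettuce | the warehouse floor: the cabbage, the duck, the sheep, the wolf]
11. Porter goes to the warehouse floor with the lamb.  [the loading dock: the lettuce | the warehouse floor: the cabbage, the duck, the lamb, the sheep, the wolf]
12. Porter goes back to the loading dock alone.  [the loading dock: the lettuce | the warehouse floor: the cabbage, the duck, the lamb, the sheep, the wolf]
13. Porter goes to the warehouse floor with the lettuce.  [the loading dock: — | the warehouse floor: the cabbage, the duck, the lamb, the lettuce, the sheep, the wolf]

Yes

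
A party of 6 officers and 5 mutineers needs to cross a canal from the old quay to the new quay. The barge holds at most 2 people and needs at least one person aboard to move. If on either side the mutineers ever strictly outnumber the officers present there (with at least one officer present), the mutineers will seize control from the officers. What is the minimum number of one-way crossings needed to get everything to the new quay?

19

Counting alone: each trip to the new quay takes at most 2 across and each return brings at least 1 back, so after t trips out (and t−1 returns) at most 2t − (t−1) of the 11 are across; that first reaches 11 at t = 10, so at least 19 crossings are needed.
The plan below uses exactly 19 crossings, so it is optimal:
1. 2 mutineers → the new quay.  (the old quay: 6O 3M; the new quay: 0O 2M)
2. 1 mutineer ← the old quay.  (the old quay: 6O 4M; the new quay: 0O 1M)
3. 2 mutineers → the new quay.  (the old quay: 6O 2M; the new quay: 0O 3M)
4. 1 mutineer ← the old quay.  (the old quay: 6O 3M; the new quay: 0O 2M)
5. 2 officers → the new quay.  (the old quay: 4O 3M; the new quay: 2O 2M)
6. 1 mutineer ← the old quay.  (the old quay: 4O 4M; the new quay: 2O 1M)
7. 1 officer and 1 mutineer → the new quay.  (the old quay: 3O 3M; the new quay: 3O 2M)
8. 1 officer ← the old quay.  (the old quay: 4O 3M; the new quay: 2O 2M)
9. 1 officer and 1 mutineer → the new quay.  (the old quay: 3O 2M; the new quay: 3O 3M)
10. 1 mutineer ← the old quay.  (the old quay: 3O 3M; the new quay: 3O 2M)
11. 1 officer and 1 mutineer → the new quay.  (the old quay: 2O 2M; the new quay: 4O 3M)
12. 1 officer ← the old quay.  (the old quay: 3O 2M; the new quay: 3O 3M)
13. 1 officer and 1 mutineer → the new quay.  (the old quay: 2O 1M; the new quay: 4O 4M)
14. 1 mutineer ← the old quay.  (the old quay: 2O 2M; the new quay: 4O 3M)
15. 1 officer and 1 mutineer → the new quay.  (the old quay: 1O 1M; the new quay: 5O 4M)
16. 1 officer ← the old quay.  (the old quay: 2O 1M; the new quay: 4O 4M)
17. 1 officer and 1 mutineer → the new quay.  (the old quay: 1O 0M; the new quay: 5O 5M)
18. 1 mutineer ← the old quay.  (the old quay: 1O 1M; the new quay: 5O 4M)
19. 1 officer and 1 mutineer → the new quay.  (the old quay: 0O 0M; the new quay: 6O 5M)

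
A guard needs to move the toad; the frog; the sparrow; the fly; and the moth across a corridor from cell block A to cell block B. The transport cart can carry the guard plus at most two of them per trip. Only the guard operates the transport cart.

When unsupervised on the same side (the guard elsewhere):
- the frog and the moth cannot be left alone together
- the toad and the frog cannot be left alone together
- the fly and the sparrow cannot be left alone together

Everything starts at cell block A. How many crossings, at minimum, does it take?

Counting alone: the guard can take at most 2 across per trip to cell block B, so moving all 5 needs at least 3 loaded trips out, with a return between consecutive ones — at least 5 crossings.
The plan below uses exactly 5 crossings, so it is optimal:
1. Guard goes to cell block B with the frog and the sparrow.  [cell block A: the fly, the moth, the toad | cell block B: the frog, the sparrow]
2. Guard goes back to cell block A alone.  [cell block A: the fly, the moth, the toad | cell block B: the frog, the sparrow]
3. Guard goes to cell block B with the moth and the toad.  [cell block A: the fly | cell block B: the frog, the moth, the sparrow, the toad]
4. Guard goes back to cell block A with the frog.  [cell block A: the fly, the frog | cell block B: the moth, the sparrow, the toad]
5. Guard goes to cell block B with the fly and the frog.  [cell block A: — | cell block B: the fly, the frog, the moth, the sparrow, the toad]

5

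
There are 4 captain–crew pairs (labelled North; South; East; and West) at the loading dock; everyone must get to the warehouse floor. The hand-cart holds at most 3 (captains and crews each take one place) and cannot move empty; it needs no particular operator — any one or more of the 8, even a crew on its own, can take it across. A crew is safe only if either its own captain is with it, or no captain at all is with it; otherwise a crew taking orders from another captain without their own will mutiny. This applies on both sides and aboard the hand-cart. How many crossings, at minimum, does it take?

Counting alone: each trip to the warehouse floor takes at most 3 across and each return brings at least 1 back, so after t trips out (and t−1 returns) at most 3t − (t−1) of the 8 are across; that first reaches 8 at t = 4, so at least 7 crossings are needed.
The safety rule pushes this higher. Following every safe sequence of crossings, the most of the 8 that can be at the warehouse floor as the hand-cart arrives there on crossing 7 is 7 — never all 8.
So no plan with fewer than 9 crossings exists, and this one achieves 9:
1. captain North and crew North cross → the warehouse floor.
2. captain North crosses ← the loading dock.
3. captain North, captain South, and crew South cross → the warehouse floor.
4. captain North and crew North cross ← the loading dock.
5. captain East, captain North, and captain West cross → the warehouse floor.
6. crew South crosses ← the loading dock.
7. crew North and crew South cross → the warehouse floor.
8. crew North crosses ← the loading dock.
9. crew East, crew North, and crew West cross → the warehouse floor.

9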